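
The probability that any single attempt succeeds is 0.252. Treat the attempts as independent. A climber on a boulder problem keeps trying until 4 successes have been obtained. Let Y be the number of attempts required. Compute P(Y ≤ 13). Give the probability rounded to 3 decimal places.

0.422

Finishing within 13 attempts ⇔ at least 4 successes in the first 13. With X ~ Binomial(13, 0.252), P(Y ≤ 13) = 1 − P(X ≤ 3).
  k=0: C(13,0)·0.252^0·0.748^13 = 0.02295
  k=1: C(13,1)·0.252^1·0.748^12 = 0.10050
  k=2: C(13,2)·0.252^2·0.748^11 = 0.20315
  k=3: C(13,3)·0.252^3·0.748^10 = 0.25095
1 − 0.57754 = 0.42246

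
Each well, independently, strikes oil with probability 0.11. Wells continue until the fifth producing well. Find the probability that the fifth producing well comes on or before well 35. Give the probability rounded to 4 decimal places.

0.3399

Finishing within 35 wells ⇔ at least 5 successes in the first 35. With X ~ Binomial(35, 0.11), P(Y ≤ 35) = 1 − P(X ≤ 4).
  k=0: C(35,0)·0.11^0·0.89^35 = 0.016930
  k=1: C(35,1)·0.11^1·0.89^34 = 0.073235
  k=2: C(35,2)·0.11^2·0.89^33 = 0.153877
  k=3: C(35,3)·0.11^3·0.89^32 = 0.209203
  k=4: C(35,4)·0.11^4·0.89^31 = 0.206852
1 − 0.660097 = 0.339903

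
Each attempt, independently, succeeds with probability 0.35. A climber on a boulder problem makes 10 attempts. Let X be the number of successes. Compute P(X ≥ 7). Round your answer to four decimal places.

X ~ Binomial(10, 0.35); P(X ≥ 7) = Σ C(10,k) p^k (1−p)^(10−k) over k:
  k=7: C(10,7)·0.35^7·0.65^3 = 0.021203
  k=8: C(10,8)·0.35^8·0.65^2 = 0.004281
  k=9: C(10,9)·0.35^9·0.65^1 = 0.000512
  k=10: C(10,10)·0.35^10·0.65^0 = 0.000028
Total = 0.026024

0.0260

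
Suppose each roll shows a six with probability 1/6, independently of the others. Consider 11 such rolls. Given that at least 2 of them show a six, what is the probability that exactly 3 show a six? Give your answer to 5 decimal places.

X ~ Binomial(11, 0.166667). Want P(X=3 | X≥2) = P(X=3) / P(X≥2).
P(X=3) = C(11,3)·0.166667^3·0.833333^8 = 0.1776561
P(X≥2) = 1 − 0.1345880 − 0.2960936 = 0.5693184
Ratio = 0.1776561 / 0.5693184 = 0.3120506

0.31205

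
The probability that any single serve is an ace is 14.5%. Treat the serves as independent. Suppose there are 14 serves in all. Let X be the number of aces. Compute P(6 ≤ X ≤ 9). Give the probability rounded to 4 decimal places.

X ~ Binomial(14, 0.145); P(6 ≤ X ≤ 9) = Σ C(14,k) p^k (1−p)^(14−k) over k:
  k=6: C(14,6)·0.145^6·0.855^8 = 0.007971
  k=7: C(14,7)·0.145^7·0.855^7 = 0.001545
  k=8: C(14,8)·0.145^8·0.855^6 = 0.000229
  k=9: C(14,9)·0.145^9·0.855^5 = 0.000026
Total = 0.009771

0.0098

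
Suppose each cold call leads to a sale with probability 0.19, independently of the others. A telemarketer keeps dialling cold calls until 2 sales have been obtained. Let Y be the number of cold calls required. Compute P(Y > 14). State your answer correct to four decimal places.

0.2242

Needing more than 14 cold calls ⇔ fewer than 2 successes in the first 14. With X ~ Binomial(14, 0.19), P(Y > 14) = P(X ≤ 1).
  k=0: C(14,0)·0.19^0·0.81^14 = 0.052335
  k=1: C(14,1)·0.19^1·0.81^13 = 0.171865
P(X ≤ 1) = 0.224200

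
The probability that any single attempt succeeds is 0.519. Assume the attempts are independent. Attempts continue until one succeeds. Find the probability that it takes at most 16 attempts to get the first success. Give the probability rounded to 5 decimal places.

0.99999

Y = number of attempts to the first success; geometric, p = 0.519.
P(Y ≤ 16) = 1 − (1−p)^16 = 1 − 0.0000082 = 0.9999918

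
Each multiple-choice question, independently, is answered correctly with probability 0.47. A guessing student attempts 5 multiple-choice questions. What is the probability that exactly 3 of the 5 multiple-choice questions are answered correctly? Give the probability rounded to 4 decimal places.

X ~ Binomial(n=5, p=0.47).
P(X=3) = C(5,3) · p^3 · (1−p)^2
= 10 · 0.10382 · 0.2809 = 0.291639

0.2916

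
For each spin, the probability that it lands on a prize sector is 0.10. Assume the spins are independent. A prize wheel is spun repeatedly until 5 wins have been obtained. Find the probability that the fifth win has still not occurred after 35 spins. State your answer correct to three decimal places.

Needing more than 35 spins ⇔ fewer than 5 successes in the first 35. With X ~ Binomial(35, 0.10), P(Y > 35) = P(X ≤ 4).
  k=0: C(35,0)·0.10^0·0.90^35 = 0.02503
  k=1: C(35,1)·0.10^1·0.90^34 = 0.09734
  k=2: C(35,2)·0.10^2·0.90^33 = 0.18387
  k=3: C(35,3)·0.10^3·0.90^32 = 0.22473
  k=4: C(35,4)·0.10^4·0.90^31 = 0.19976
P(X ≤ 4) = 0.73075

0.731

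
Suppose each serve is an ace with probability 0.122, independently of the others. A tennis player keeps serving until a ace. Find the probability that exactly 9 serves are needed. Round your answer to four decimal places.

0.0431

Geometric (trials to first success), p = 0.122.
P(Y = 9) = (1−p)^8 · p = 0.35315 · 0.122 = 0.043084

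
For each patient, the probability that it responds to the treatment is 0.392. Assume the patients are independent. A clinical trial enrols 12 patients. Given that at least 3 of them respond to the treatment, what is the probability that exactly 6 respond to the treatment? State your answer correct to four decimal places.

X ~ Binomial(12, 0.392). Want P(X=6 | X≥3) = P(X=6) / P(X≥3).
P(X=6) = C(12,6)·0.392^6·0.608^6 = 0.169360
P(X≥3) = 1 − 0.002552 − 0.019743 − 0.070009 = 0.907697
Ratio = 0.169360 / 0.907697 = 0.186582

0.1866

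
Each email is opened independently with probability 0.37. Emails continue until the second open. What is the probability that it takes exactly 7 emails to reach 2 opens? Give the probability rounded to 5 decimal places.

Y = trial on which the second success occurs; negative binomial, r=2, p=0.37.
P(Y=7) = C(6,1) · p^2 · (1−p)^5
= 6 · 0.1369 · 0.099244 = 0.0815187

0.08152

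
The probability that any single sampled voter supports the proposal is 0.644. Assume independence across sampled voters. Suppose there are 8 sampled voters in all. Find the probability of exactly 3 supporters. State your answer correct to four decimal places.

0.0855

X ~ Binomial(n=8, p=0.644).
P(X=3) = C(8,3) · p^3 · (1−p)^5
= 56 · 0.26709 · 0.0057181 = 0.085525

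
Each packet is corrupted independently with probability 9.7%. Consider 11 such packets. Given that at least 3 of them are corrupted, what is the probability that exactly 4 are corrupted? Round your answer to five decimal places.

0.17175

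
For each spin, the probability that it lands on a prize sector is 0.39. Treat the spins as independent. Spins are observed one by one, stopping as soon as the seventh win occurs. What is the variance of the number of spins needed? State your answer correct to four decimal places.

28.0736

Y = total spins until the seventh success; negative binomial with r=7, p=0.39.
Var(Y) = r(1−p)/p² = 7·0.61 / 0.39² = 28.073636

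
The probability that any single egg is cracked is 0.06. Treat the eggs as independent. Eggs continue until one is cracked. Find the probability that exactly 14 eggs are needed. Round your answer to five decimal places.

Geometric (trials to first success), p = 0.06.
P(Y = 14) = (1−p)^13 · p = 0.44737 · 0.06 = 0.0268419

0.02684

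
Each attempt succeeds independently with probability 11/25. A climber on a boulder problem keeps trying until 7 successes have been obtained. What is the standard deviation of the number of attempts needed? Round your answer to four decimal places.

Y = total attempts until the seventh success; negative binomial with r=7, p=0.44.
SD(Y) = √[r(1−p)/p²] = √(20.247934) = 4.499770

4.4998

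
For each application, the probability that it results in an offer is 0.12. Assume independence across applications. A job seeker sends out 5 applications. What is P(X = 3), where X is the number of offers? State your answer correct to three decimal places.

0.013

X ~ Binomial(n=5, p=0.12).
P(X=3) = C(5,3) · p^3 · (1−p)^2
= 10 · 0.001728 · 0.7744 = 0.01338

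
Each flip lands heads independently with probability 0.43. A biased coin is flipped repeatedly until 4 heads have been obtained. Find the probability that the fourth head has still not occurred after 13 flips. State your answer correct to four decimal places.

0.1193

Needing more than 13 flips ⇔ fewer than 4 successes in the first 13. With X ~ Binomial(13, 0.43), P(Y > 13) = P(X ≤ 3).
  k=0: C(13,0)·0.43^0·0.57^13 = 0.000670
  k=1: C(13,1)·0.43^1·0.57^12 = 0.006575
  k=2: C(13,2)·0.43^2·0.57^11 = 0.029762
  k=3: C(13,3)·0.43^3·0.57^10 = 0.082323
P(X ≤ 3) = 0.119330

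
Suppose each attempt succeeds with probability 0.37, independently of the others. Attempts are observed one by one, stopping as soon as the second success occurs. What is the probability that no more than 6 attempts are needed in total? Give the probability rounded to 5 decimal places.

0.71716

Finishing within 6 attempts ⇔ at least 2 successes in the first 6. With X ~ Binomial(6, 0.37), P(Y ≤ 6) = 1 − P(X ≤ 1).
  k=0: C(6,0)·0.37^0·0.63^6 = 0.0625235
  k=1: C(6,1)·0.37^1·0.63^5 = 0.2203209
1 − 0.2828444 = 0.7171556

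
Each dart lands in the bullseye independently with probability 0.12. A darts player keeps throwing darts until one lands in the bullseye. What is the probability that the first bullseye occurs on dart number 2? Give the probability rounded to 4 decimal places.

0.1056

Geometric (trials to first success), p = 0.12.
P(Y = 2) = (1−p)^1 · p = 0.88 · 0.12 = 0.105600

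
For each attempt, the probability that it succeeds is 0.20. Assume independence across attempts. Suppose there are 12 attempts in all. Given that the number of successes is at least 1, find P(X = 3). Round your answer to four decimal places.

0.2537

X ~ Binomial(12, 0.20). Want P(X=3 | X≥1) = P(X=3) / P(X≥1).
P(X=3) = C(12,3)·0.20^3·0.80^9 = 0.236223
P(X≥1) = 1 − 0.068719 = 0.931281
Ratio = 0.236223 / 0.931281 = 0.253654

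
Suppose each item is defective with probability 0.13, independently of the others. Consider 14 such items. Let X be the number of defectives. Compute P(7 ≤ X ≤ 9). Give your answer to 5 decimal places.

X ~ Binomial(14, 0.13); P(7 ≤ X ≤ 9) = Σ C(14,k) p^k (1−p)^(14−k) over k:
  k=7: C(14,7)·0.13^7·0.87^7 = 0.0008124
  k=8: C(14,8)·0.13^8·0.87^6 = 0.0001062
  k=9: C(14,9)·0.13^9·0.87^5 = 0.0000106
Total = 0.0009292

0.00093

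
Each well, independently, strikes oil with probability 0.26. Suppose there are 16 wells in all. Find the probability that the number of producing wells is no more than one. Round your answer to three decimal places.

X ~ Binomial(16, 0.26); P(X ≤ 1) = Σ C(16,k) p^k (1−p)^(16−k) over k:
  k=0: C(16,0)·0.26^0·0.74^16 = 0.00809
  k=1: C(16,1)·0.26^1·0.74^15 = 0.04545
Total = 0.05354

0.054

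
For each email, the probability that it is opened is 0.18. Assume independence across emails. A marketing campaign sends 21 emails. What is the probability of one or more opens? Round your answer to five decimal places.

0.98451

P(at least one) = 1 − P(none) = 1 − (1 − 0.18)^21
= 1 − 0.0154914 = 0.9845086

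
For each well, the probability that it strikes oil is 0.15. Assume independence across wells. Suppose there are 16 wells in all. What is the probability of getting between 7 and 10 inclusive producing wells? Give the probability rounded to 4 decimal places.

0.0056

X ~ Binomial(16, 0.15); P(7 ≤ X ≤ 10) = Σ C(16,k) p^k (1−p)^(16−k) over k:
  k=7: C(16,7)·0.15^7·0.85^9 = 0.004527
  k=8: C(16,8)·0.15^8·0.85^8 = 0.000899
  k=9: C(16,9)·0.15^9·0.85^7 = 0.000141
  k=10: C(16,10)·0.15^10·0.85^6 = 0.000017
Total = 0.005584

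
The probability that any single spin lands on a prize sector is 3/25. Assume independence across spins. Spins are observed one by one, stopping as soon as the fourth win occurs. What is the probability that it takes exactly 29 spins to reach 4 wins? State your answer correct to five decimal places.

0.02781

Y = trial on which the fourth success occurs; negative binomial, r=4, p=0.12.
P(Y=29) = C(28,3) · p^4 · (1−p)^25
= 3276 · 0.00020736 · 0.040932 = 0.0278058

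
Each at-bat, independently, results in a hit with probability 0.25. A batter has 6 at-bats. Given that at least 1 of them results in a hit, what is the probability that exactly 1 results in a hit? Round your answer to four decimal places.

0.4330

X ~ Binomial(6, 0.25). Want P(X=1 | X≥1) = P(X=1) / P(X≥1).
P(X=1) = C(6,1)·0.25^1·0.75^5 = 0.355957
P(X≥1) = 1 − 0.177979 = 0.822021
Ratio = 0.355957 / 0.822021 = 0.433026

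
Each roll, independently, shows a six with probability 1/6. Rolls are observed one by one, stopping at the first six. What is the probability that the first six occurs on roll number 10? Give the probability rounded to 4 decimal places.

0.0323

Geometric (trials to first success), p = 0.166667.
P(Y = 10) = (1−p)^9 · p = 0.19381 · 0.166667 = 0.032301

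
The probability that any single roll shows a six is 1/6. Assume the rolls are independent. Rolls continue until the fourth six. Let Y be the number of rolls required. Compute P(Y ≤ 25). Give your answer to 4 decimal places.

0.6184

Finishing within 25 rolls ⇔ at least 4 successes in the first 25. With X ~ Binomial(25, 0.166667), P(Y ≤ 25) = 1 − P(X ≤ 3).
  k=0: C(25,0)·0.166667^0·0.833333^25 = 0.010483
  k=1: C(25,1)·0.166667^1·0.833333^24 = 0.052413
  k=2: C(25,2)·0.166667^2·0.833333^23 = 0.125791
  k=3: C(25,3)·0.166667^3·0.833333^22 = 0.192880
1 − 0.381566 = 0.618434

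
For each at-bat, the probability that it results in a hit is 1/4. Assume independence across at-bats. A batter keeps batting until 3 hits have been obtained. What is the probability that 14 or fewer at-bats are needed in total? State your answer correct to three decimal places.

Finishing within 14 at-bats ⇔ at least 3 successes in the first 14. With X ~ Binomial(14, 0.25), P(Y ≤ 14) = 1 − P(X ≤ 2).
  k=0: C(14,0)·0.25^0·0.75^14 = 0.01782
  k=1: C(14,1)·0.25^1·0.75^13 = 0.08315
  k=2: C(14,2)·0.25^2·0.75^12 = 0.18016
1 − 0.28113 = 0.71887

0.719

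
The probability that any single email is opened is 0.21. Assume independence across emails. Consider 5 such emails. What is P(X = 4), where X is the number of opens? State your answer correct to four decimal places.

0.0077

X ~ Binomial(n=5, p=0.21).
P(X=4) = C(5,4) · p^4 · (1−p)^1
= 5 · 0.0019448 · 0.79 = 0.007682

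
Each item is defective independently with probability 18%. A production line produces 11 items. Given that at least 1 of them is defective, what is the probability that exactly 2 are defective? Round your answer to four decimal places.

0.3366

X ~ Binomial(11, 0.18). Want P(X=2 | X≥1) = P(X=2) / P(X≥1).
P(X=2) = C(11,2)·0.18^2·0.82^9 = 0.298698
P(X≥1) = 1 − 0.112707 = 0.887293
Ratio = 0.298698 / 0.887293 = 0.336640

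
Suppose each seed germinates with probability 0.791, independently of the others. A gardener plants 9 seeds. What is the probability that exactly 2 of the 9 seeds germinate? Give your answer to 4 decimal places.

0.0004

X ~ Binomial(n=9, p=0.791).
P(X=2) = C(9,2) · p^2 · (1−p)^7
= 36 · 0.62568 · 1.7419e-05 = 0.000392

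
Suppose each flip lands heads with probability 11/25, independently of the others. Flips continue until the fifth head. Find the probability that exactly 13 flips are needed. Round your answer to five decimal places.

Y = trial on which the fifth success occurs; negative binomial, r=5, p=0.44.
P(Y=13) = C(12,4) · p^5 · (1−p)^8
= 495 · 0.016492 · 0.0096717 = 0.0789538

0.07895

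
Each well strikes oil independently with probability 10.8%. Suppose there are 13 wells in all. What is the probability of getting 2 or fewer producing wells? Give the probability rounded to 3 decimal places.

0.841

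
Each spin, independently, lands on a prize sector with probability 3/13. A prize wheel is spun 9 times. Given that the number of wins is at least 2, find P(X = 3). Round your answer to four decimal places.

X ~ Binomial(9, 0.230769). Want P(X=3 | X≥2) = P(X=3) / P(X≥2).
P(X=3) = C(9,3)·0.230769^3·0.769231^6 = 0.213871
P(X≥2) = 1 − 0.094300 − 0.254609 = 0.651091
Ratio = 0.213871 / 0.651091 = 0.328481

0.3285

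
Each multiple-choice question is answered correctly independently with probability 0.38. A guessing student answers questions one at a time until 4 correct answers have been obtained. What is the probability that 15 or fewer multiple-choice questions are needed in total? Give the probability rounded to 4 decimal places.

0.8813

Finishing within 15 multiple-choice questions ⇔ at least 4 successes in the first 15. With X ~ Binomial(15, 0.38), P(Y ≤ 15) = 1 − P(X ≤ 3).
  k=0: C(15,0)·0.38^0·0.62^15 = 0.000769
  k=1: C(15,1)·0.38^1·0.62^14 = 0.007069
  k=2: C(15,2)·0.38^2·0.62^13 = 0.030328
  k=3: C(15,3)·0.38^3·0.62^12 = 0.080549
1 − 0.118716 = 0.881284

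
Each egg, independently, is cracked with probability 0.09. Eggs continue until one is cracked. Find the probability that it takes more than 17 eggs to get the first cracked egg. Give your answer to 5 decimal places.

0.20124

Y = number of eggs to the first success; geometric, p = 0.09.
P(Y > 17) = P(first 17 all fail) = (1−p)^17 = 0.2012351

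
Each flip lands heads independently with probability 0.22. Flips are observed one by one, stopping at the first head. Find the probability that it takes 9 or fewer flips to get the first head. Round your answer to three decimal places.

Y = number of flips to the first success; geometric, p = 0.22.
P(Y ≤ 9) = 1 − (1−p)^9 = 1 − 0.10687 = 0.89313

0.893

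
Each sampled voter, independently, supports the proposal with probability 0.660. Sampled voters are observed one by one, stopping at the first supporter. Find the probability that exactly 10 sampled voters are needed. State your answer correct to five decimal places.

Geometric (trials to first success), p = 0.66.
P(Y = 10) = (1−p)^9 · p = 6.0717e-05 · 0.66 = 0.0000401

0.00004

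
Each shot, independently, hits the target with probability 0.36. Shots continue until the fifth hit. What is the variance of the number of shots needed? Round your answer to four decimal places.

Y = total shots until the fifth success; negative binomial with r=5, p=0.36.
Var(Y) = r(1−p)/p² = 5·0.64 / 0.36² = 24.691358

24.6914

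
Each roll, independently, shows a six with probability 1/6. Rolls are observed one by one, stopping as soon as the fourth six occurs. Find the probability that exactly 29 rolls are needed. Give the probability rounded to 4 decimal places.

0.0265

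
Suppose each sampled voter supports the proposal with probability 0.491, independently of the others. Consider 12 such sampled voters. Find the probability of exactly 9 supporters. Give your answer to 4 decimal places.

0.0481

X ~ Binomial(n=12, p=0.491).
P(X=9) = C(12,9) · p^9 · (1−p)^3
= 220 · 0.0016586 · 0.13187 = 0.048118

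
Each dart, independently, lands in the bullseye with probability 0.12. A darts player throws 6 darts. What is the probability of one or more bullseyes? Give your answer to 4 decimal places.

P(at least one) = 1 − P(none) = 1 − (1 − 0.12)^6
= 1 − 0.464404 = 0.535596

0.5356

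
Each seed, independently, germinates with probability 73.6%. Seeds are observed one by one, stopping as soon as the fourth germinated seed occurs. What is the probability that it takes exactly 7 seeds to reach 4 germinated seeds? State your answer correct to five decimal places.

0.10798

Y = trial on which the fourth success occurs; negative binomial, r=4, p=0.736.
P(Y=7) = C(6,3) · p^4 · (1−p)^3
= 20 · 0.29343 · 0.0184 = 0.1079824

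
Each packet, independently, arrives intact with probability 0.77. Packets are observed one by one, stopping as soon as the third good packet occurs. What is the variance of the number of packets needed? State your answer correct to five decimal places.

1.16377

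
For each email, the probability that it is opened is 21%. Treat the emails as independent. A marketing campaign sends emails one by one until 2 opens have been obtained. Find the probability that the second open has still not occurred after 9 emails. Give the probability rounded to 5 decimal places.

0.40659

Needing more than 9 emails ⇔ fewer than 2 successes in the first 9. With X ~ Binomial(9, 0.21), P(Y > 9) = P(X ≤ 1).
  k=0: C(9,0)·0.21^0·0.79^9 = 0.1198516
  k=1: C(9,1)·0.21^1·0.79^8 = 0.2867336
P(X ≤ 1) = 0.4065852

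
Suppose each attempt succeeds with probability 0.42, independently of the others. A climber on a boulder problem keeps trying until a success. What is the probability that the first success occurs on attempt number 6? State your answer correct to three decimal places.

0.028

Geometric (trials to first success), p = 0.42.
P(Y = 6) = (1−p)^5 · p = 0.065636 · 0.42 = 0.02757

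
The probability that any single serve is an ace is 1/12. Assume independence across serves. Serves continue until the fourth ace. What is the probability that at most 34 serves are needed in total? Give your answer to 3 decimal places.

0.314

Finishing within 34 serves ⇔ at least 4 successes in the first 34. With X ~ Binomial(34, 0.083333), P(Y ≤ 34) = 1 − P(X ≤ 3).
  k=0: C(34,0)·0.083333^0·0.916667^34 = 0.05190
  k=1: C(34,1)·0.083333^1·0.916667^33 = 0.16043
  k=2: C(34,2)·0.083333^2·0.916667^32 = 0.24064
  k=3: C(34,3)·0.083333^3·0.916667^31 = 0.23335
1 − 0.68632 = 0.31368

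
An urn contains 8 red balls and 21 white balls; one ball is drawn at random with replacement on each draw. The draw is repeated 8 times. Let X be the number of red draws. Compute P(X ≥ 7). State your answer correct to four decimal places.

X ~ Binomial(8, 0.275862); P(X ≥ 7) = Σ C(8,k) p^k (1−p)^(8−k) over k:
  k=7: C(8,7)·0.275862^7·0.724138^1 = 0.000704
  k=8: C(8,8)·0.275862^8·0.724138^0 = 0.000034
Total = 0.000738

0.0007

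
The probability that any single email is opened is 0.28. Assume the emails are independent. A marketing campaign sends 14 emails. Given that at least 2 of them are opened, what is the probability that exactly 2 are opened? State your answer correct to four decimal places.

0.1481

X ~ Binomial(14, 0.28). Want P(X=2 | X≥2) = P(X=2) / P(X≥2).
P(X=2) = C(14,2)·0.28^2·0.72^12 = 0.138467
P(X≥2) = 1 − 0.010061 − 0.054778 = 0.935160
Ratio = 0.138467 / 0.935160 = 0.148068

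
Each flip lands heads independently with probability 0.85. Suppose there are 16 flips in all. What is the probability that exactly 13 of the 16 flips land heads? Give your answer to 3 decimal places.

X ~ Binomial(n=16, p=0.85).
P(X=13) = C(16,13) · p^13 · (1−p)^3
= 560 · 0.12091 · 0.003375 = 0.22851

0.229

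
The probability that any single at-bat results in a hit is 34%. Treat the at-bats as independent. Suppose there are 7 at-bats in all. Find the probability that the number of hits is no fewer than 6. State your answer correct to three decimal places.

0.008

X ~ Binomial(7, 0.34); P(X ≥ 6) = Σ C(7,k) p^k (1−p)^(7−k) over k:
  k=6: C(7,6)·0.34^6·0.66^1 = 0.00714
  k=7: C(7,7)·0.34^7·0.66^0 = 0.00053
Total = 0.00766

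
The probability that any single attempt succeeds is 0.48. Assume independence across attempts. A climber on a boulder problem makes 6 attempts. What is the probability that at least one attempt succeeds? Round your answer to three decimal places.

0.980

P(at least one) = 1 − P(none) = 1 − (1 − 0.48)^6
= 1 − 0.01977 = 0.98023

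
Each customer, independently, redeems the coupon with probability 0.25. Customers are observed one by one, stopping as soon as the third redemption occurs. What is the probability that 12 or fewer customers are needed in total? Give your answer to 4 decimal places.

Finishing within 12 customers ⇔ at least 3 successes in the first 12. With X ~ Binomial(12, 0.25), P(Y ≤ 12) = 1 − P(X ≤ 2).
  k=0: C(12,0)·0.25^0·0.75^12 = 0.031676
  k=1: C(12,1)·0.25^1·0.75^11 = 0.126705
  k=2: C(12,2)·0.25^2·0.75^10 = 0.232293
1 − 0.390675 = 0.609325

0.6093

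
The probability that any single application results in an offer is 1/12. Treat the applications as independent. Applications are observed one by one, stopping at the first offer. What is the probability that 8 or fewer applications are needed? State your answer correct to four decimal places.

Y = number of applications to the first success; geometric, p = 0.083333.
P(Y ≤ 8) = 1 − (1−p)^8 = 1 − 0.498530 = 0.501470

0.5015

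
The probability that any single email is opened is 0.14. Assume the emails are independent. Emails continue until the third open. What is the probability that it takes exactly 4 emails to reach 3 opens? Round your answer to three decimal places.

0.007

Y = trial on which the third success occurs; negative binomial, r=3, p=0.14.
P(Y=4) = C(3,2) · p^3 · (1−p)^1
= 3 · 0.002744 · 0.86 = 0.00708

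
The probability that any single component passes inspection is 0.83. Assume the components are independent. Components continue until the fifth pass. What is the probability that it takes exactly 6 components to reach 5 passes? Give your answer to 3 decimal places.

0.335

Y = trial on which the fifth success occurs; negative binomial, r=5, p=0.83.
P(Y=6) = C(5,4) · p^5 · (1−p)^1
= 5 · 0.3939 · 0.17 = 0.33482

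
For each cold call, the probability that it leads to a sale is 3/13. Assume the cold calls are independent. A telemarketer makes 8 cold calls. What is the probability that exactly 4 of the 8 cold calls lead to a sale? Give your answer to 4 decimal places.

0.0695

X ~ Binomial(n=8, p=0.230769).
P(X=4) = C(8,4) · p^4 · (1−p)^4
= 70 · 0.002836 · 0.35013 = 0.069508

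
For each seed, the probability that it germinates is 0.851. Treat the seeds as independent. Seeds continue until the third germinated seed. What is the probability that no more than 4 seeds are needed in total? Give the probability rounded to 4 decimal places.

0.8918

Finishing within 4 seeds ⇔ at least 3 successes in the first 4. With X ~ Binomial(4, 0.851), P(Y ≤ 4) = 1 − P(X ≤ 2).
  k=0: C(4,0)·0.851^0·0.149^4 = 0.000493
  k=1: C(4,1)·0.851^1·0.149^3 = 0.011260
  k=2: C(4,2)·0.851^2·0.149^2 = 0.096468
1 − 0.108221 = 0.891779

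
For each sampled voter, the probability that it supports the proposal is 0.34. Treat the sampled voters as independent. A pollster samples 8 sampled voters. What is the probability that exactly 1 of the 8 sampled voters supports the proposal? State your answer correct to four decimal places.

0.1484

X ~ Binomial(n=8, p=0.34).
P(X=1) = C(8,1) · p^1 · (1−p)^7
= 8 · 0.34 · 0.054552 = 0.148380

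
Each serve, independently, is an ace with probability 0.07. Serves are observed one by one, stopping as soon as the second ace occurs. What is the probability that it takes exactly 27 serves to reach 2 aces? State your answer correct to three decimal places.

0.021

Y = trial on which the second success occurs; negative binomial, r=2, p=0.07.
P(Y=27) = C(26,1) · p^2 · (1−p)^25
= 26 · 0.0049 · 0.16296 = 0.02076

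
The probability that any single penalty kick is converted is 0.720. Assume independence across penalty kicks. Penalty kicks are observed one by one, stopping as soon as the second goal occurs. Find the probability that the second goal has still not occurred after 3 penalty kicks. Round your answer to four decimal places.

Needing more than 3 penalty kicks ⇔ fewer than 2 successes in the first 3. With X ~ Binomial(3, 0.72), P(Y > 3) = P(X ≤ 1).
  k=0: C(3,0)·0.72^0·0.28^3 = 0.021952
  k=1: C(3,1)·0.72^1·0.28^2 = 0.169344
P(X ≤ 1) = 0.191296

0.1913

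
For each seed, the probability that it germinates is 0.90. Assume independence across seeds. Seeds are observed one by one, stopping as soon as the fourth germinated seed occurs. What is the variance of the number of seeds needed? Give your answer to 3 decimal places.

0.494

Y = total seeds until the fourth success; negative binomial with r=4, p=0.90.
Var(Y) = r(1−p)/p² = 4·0.10 / 0.90² = 0.49383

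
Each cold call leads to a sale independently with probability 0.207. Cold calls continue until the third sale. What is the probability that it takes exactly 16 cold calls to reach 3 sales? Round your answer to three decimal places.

0.046

Y = trial on which the third success occurs; negative binomial, r=3, p=0.207.
P(Y=16) = C(15,2) · p^3 · (1−p)^13
= 105 · 0.0088697 · 0.04904 = 0.04567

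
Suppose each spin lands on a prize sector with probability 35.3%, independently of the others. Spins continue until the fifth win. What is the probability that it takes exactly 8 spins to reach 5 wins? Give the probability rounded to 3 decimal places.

0.052

Y = trial on which the fifth success occurs; negative binomial, r=5, p=0.353.
P(Y=8) = C(7,4) · p^5 · (1−p)^3
= 35 · 0.0054812 · 0.27084 = 0.05196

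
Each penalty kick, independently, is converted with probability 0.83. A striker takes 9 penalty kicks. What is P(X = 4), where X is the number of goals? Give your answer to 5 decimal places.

X ~ Binomial(n=9, p=0.83).
P(X=4) = C(9,4) · p^4 · (1−p)^5
= 126 · 0.47458 · 0.00014199 = 0.0084904

0.00849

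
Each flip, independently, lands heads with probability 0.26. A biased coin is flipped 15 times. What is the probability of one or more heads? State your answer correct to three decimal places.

P(at least one) = 1 − P(none) = 1 − (1 − 0.26)^15
= 1 − 0.01093 = 0.98907

0.989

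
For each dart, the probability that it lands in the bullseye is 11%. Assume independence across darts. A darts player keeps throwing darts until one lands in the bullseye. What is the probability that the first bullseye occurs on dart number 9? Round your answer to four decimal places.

Geometric (trials to first success), p = 0.11.
P(Y = 9) = (1−p)^8 · p = 0.39366 · 0.11 = 0.043302

0.0433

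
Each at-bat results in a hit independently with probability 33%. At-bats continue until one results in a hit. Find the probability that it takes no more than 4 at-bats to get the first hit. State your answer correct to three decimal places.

0.798

Y = number of at-bats to the first success; geometric, p = 0.33.
P(Y ≤ 4) = 1 − (1−p)^4 = 1 − 0.20151 = 0.79849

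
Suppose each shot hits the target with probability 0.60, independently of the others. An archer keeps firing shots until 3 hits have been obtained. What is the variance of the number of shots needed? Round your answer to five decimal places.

3.33333

Y = total shots until the third success; negative binomial with r=3, p=0.60.
Var(Y) = r(1−p)/p² = 3·0.40 / 0.60² = 3.3333333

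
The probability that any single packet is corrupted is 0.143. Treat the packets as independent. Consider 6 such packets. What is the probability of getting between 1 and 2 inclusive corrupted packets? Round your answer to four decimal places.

X ~ Binomial(6, 0.143); P(1 ≤ X ≤ 2) = Σ C(6,k) p^k (1−p)^(6−k) over k:
  k=1: C(6,1)·0.143^1·0.857^5 = 0.396635
  k=2: C(6,2)·0.143^2·0.857^4 = 0.165458
Total = 0.562093

0.5621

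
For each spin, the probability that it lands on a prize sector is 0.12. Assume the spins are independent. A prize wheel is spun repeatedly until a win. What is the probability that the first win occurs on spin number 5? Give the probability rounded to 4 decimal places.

Geometric (trials to first success), p = 0.12.
P(Y = 5) = (1−p)^4 · p = 0.5997 · 0.12 = 0.071963

0.0720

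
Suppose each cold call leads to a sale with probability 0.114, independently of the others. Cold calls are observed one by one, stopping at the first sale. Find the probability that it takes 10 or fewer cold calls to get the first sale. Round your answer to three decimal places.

Y = number of cold calls to the first success; geometric, p = 0.114.
P(Y ≤ 10) = 1 − (1−p)^10 = 1 − 0.29808 = 0.70192

0.702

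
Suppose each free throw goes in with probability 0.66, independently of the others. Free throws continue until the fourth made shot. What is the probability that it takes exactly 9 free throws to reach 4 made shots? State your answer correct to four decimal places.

0.0483

Y = trial on which the fourth success occurs; negative binomial, r=4, p=0.66.
P(Y=9) = C(8,3) · p^4 · (1−p)^5
= 56 · 0.18975 · 0.0045435 = 0.048279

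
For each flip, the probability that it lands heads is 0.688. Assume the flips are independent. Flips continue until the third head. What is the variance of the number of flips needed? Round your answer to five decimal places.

1.97742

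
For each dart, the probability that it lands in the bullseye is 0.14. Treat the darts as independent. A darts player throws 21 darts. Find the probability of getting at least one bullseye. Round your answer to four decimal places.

P(at least one) = 1 − P(none) = 1 − (1 − 0.14)^21
= 1 − 0.042118 = 0.957882

0.9579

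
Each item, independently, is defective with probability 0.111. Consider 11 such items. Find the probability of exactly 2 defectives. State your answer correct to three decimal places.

X ~ Binomial(n=11, p=0.111).
P(X=2) = C(11,2) · p^2 · (1−p)^9
= 55 · 0.012321 · 0.34683 = 0.23503

0.235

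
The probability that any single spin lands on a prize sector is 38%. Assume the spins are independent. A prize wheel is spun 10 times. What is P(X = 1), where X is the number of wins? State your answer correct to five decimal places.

0.05144

X ~ Binomial(n=10, p=0.38).
P(X=1) = C(10,1) · p^1 · (1−p)^9
= 10 · 0.38 · 0.013537 = 0.0514409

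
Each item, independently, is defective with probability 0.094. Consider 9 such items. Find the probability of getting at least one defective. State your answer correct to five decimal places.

P(at least one) = 1 − P(none) = 1 − (1 − 0.094)^9
= 1 − 0.4112953 = 0.5887047

0.58870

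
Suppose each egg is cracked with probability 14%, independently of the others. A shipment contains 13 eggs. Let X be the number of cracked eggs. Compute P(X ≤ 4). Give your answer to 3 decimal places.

X ~ Binomial(13, 0.14); P(X ≤ 4) = Σ C(13,k) p^k (1−p)^(13−k) over k:
  k=0: C(13,0)·0.14^0·0.86^13 = 0.14076
  k=1: C(13,1)·0.14^1·0.86^12 = 0.29789
  k=2: C(13,2)·0.14^2·0.86^11 = 0.29096
  k=3: C(13,3)·0.14^3·0.86^10 = 0.17367
  k=4: C(13,4)·0.14^4·0.86^9 = 0.07068
Total = 0.97396

0.974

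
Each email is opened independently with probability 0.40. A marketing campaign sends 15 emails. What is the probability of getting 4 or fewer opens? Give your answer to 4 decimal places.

0.2173

X ~ Binomial(15, 0.40); P(X ≤ 4) = Σ C(15,k) p^k (1−p)^(15−k) over k:
  k=0: C(15,0)·0.40^0·0.60^15 = 0.000470
  k=1: C(15,1)·0.40^1·0.60^14 = 0.004702
  k=2: C(15,2)·0.40^2·0.60^13 = 0.021942
  k=3: C(15,3)·0.40^3·0.60^12 = 0.063388
  k=4: C(15,4)·0.40^4·0.60^11 = 0.126776
Total = 0.217278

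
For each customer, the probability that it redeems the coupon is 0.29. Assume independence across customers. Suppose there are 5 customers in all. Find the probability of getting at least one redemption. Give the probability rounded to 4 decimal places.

P(at least one) = 1 − P(none) = 1 − (1 − 0.29)^5
= 1 − 0.180423 = 0.819577

0.8196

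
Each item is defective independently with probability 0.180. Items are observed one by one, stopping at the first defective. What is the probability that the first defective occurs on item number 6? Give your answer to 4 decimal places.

0.0667

Geometric (trials to first success), p = 0.18.
P(Y = 6) = (1−p)^5 · p = 0.37074 · 0.18 = 0.066733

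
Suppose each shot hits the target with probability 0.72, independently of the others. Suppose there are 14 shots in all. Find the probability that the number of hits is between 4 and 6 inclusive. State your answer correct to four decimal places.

0.0207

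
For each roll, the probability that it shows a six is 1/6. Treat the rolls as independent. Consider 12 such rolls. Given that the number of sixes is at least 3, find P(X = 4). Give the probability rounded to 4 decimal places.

X ~ Binomial(12, 0.166667). Want P(X=4 | X≥3) = P(X=4) / P(X≥3).
P(X=4) = C(12,4)·0.166667^4·0.833333^8 = 0.088828
P(X≥3) = 1 − 0.112157 − 0.269176 − 0.296094 = 0.322574
Ratio = 0.088828 / 0.322574 = 0.275373

0.2754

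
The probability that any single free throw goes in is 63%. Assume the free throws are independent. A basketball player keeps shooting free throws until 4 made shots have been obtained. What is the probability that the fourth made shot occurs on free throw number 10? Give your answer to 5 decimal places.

0.03395

Y = trial on which the fourth success occurs; negative binomial, r=4, p=0.63.
P(Y=10) = C(9,3) · p^4 · (1−p)^6
= 84 · 0.15753 · 0.0025657 = 0.0339509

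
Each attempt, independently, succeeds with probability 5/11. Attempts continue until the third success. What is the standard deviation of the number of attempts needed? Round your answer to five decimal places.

Y = total attempts until the third success; negative binomial with r=3, p=0.454545.
SD(Y) = √[r(1−p)/p²] = √(7.9200000) = 2.8142495

2.81425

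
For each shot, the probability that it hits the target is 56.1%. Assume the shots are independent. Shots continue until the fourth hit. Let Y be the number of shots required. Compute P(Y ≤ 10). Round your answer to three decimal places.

0.910

Finishing within 10 shots ⇔ at least 4 successes in the first 10. With X ~ Binomial(10, 0.561), P(Y ≤ 10) = 1 − P(X ≤ 3).
  k=0: C(10,0)·0.561^0·0.439^10 = 0.00027
  k=1: C(10,1)·0.561^1·0.439^9 = 0.00340
  k=2: C(10,2)·0.561^2·0.439^8 = 0.01954
  k=3: C(10,3)·0.561^3·0.439^7 = 0.06658
1 − 0.08978 = 0.91022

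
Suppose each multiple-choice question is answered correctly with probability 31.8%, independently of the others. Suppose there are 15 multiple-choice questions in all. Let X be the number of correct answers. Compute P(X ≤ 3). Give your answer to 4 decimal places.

0.2472

X ~ Binomial(15, 0.318); P(X ≤ 3) = Σ C(15,k) p^k (1−p)^(15−k) over k:
  k=0: C(15,0)·0.318^0·0.682^15 = 0.003212
  k=1: C(15,1)·0.318^1·0.682^14 = 0.022465
  k=2: C(15,2)·0.318^2·0.682^13 = 0.073323
  k=3: C(15,3)·0.318^3·0.682^12 = 0.148151
Total = 0.247151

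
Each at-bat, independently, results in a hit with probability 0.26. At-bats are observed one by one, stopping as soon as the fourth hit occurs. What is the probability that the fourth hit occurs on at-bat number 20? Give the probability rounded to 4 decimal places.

Y = trial on which the fourth success occurs; negative binomial, r=4, p=0.26.
P(Y=20) = C(19,3) · p^4 · (1−p)^16
= 969 · 0.0045698 · 0.0080855 = 0.035803

0.0358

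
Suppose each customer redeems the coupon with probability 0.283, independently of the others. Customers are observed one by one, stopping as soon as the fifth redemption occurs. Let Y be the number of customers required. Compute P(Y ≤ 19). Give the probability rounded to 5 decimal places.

0.66049

Finishing within 19 customers ⇔ at least 5 successes in the first 19. With X ~ Binomial(19, 0.283), P(Y ≤ 19) = 1 − P(X ≤ 4).
  k=0: C(19,0)·0.283^0·0.717^19 = 0.0017983
  k=1: C(19,1)·0.283^1·0.717^18 = 0.0134861
  k=2: C(19,2)·0.283^2·0.717^17 = 0.0479065
  k=3: C(19,3)·0.283^3·0.717^16 = 0.1071494
  k=4: C(19,4)·0.283^4·0.717^15 = 0.1691675
1 − 0.3395077 = 0.6604923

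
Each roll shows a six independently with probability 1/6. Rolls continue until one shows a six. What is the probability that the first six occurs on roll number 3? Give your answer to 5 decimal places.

Geometric (trials to first success), p = 0.166667.
P(Y = 3) = (1−p)^2 · p = 0.69444 · 0.166667 = 0.1157407

0.11574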